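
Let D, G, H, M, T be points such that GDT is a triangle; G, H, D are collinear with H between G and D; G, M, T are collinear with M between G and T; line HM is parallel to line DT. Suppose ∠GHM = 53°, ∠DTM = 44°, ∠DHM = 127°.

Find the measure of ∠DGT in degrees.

∠DGT = 83°

1. ∠GDT = 53°  [HM∥DT, corresponding at H]
2. ∠DTG = 44°  [M on ray TG]
3. ∠DGT = 83°  [△GDT]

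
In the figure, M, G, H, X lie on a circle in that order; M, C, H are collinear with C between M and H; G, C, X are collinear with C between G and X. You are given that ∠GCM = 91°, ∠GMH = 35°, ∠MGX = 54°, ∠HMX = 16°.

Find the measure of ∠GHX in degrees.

1. ∠GXH = 35°  [same arc GH]
2. ∠HGX = 16°  [same arc HX]
3. ∠GHX = 129°  [△GHX]

∠GHX = 129°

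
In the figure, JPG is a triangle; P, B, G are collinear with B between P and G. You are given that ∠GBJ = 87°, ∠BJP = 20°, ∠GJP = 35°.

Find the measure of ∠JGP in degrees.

1. ∠JBP = 93°  [linear pair at B on PG]
2. ∠BPJ = 67°  [△JPB]
3. ∠GPJ = 67°  [B on ray PG]
4. ∠JGP = 78°  [△JPG]

∠JGP = 78°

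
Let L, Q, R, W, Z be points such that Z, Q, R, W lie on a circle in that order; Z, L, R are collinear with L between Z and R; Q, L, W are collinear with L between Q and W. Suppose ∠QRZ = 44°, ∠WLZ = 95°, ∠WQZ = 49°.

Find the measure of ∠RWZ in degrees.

∠RWZ = 90°

1. ∠QWZ = 44°  [same arc ZQ]
2. ∠RZW = 41°  [△ZLW]
3. ∠WRZ = 49°  [same arc ZW]
4. ∠RWZ = 90°  [△ZRW]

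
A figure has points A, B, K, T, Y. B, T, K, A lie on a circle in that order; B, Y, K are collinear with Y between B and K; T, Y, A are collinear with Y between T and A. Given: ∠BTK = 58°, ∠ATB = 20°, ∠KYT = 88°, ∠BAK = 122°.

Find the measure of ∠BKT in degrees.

1. ∠AKB = 20°  [same arc BA]
2. ∠AYB = 88°  [vertical angles at Y]
3. ∠ABK = 38°  [△BKA]
4. ∠BAT = 54°  [△BYA]
5. ∠BKT = 54°  [same arc BT]

∠BKT = 54°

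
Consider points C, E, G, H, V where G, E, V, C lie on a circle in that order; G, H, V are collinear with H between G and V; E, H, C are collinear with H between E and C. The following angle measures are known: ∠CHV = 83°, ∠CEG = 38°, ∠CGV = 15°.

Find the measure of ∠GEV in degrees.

1. ∠CVG = 38°  [same arc GC]
2. ∠GCV = 127°  [△GVC]
3. ∠GEV = 53°  [cyclic GEVC, opposite ∠E+∠C]

∠GEV = 53°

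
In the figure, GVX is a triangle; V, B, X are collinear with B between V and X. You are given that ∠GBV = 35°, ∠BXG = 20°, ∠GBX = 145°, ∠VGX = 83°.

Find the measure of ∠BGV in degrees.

1. ∠GXV = 20°  [B on ray XV]
2. ∠GVX = 77°  [△GVX]
3. ∠BVG = 77°  [B on ray VX]
4. ∠BGV = 68°  [△GVB]

∠BGV = 68°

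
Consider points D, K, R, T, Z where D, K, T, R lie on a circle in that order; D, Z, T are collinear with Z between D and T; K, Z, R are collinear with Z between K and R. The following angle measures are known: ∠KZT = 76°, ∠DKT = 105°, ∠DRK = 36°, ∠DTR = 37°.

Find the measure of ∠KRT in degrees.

∠KRT = 39°

1. ∠DZR = 76°  [vertical angles at Z]
2. ∠RZT = 104°  [linear pair at Z on DT]
3. ∠KRT = 39°  [△TZR]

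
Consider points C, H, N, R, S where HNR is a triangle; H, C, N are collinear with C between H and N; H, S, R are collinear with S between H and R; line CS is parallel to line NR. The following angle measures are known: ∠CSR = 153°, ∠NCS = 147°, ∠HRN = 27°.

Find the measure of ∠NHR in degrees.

1. ∠CSH = 27°  [linear pair at S on HR]
2. ∠HCS = 33°  [linear pair at C on HN]
3. ∠CHS = 120°  [△HCS]
4. ∠NHR = 120°  [C on HN, S on HR]

∠NHR = 120°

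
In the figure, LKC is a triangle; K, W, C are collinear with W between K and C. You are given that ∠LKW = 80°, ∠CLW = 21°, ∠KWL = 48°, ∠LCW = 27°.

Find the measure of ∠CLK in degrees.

∠CLK = 73°

1. ∠CKL = 80°  [W on ray KC]
2. ∠KCL = 27°  [W on ray CK]
3. ∠CLK = 73°  [△LKC]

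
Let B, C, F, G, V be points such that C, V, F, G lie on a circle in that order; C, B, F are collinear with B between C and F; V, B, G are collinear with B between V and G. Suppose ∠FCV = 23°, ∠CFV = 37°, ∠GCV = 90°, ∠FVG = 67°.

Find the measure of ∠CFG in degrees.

∠CFG = 53°

1. ∠CGV = 37°  [same arc CV]
2. ∠CVG = 53°  [△CVG]
3. ∠CFG = 53°  [same arc CG]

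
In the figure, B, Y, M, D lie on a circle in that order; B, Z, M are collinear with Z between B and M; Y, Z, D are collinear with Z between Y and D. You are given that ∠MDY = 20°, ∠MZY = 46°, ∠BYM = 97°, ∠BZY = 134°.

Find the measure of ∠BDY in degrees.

1. ∠MBY = 20°  [same arc YM]
2. ∠BMY = 63°  [△BYM]
3. ∠BDY = 63°  [same arc BY]

∠BDY = 63°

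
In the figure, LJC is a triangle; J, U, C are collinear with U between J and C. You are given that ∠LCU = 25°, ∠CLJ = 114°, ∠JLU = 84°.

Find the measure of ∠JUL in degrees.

1. ∠JCL = 25°  [U on ray CJ]
2. ∠CJL = 41°  [△LJC]
3. ∠LJU = 41°  [U on ray JC]
4. ∠JUL = 55°  [△LJU]

∠JUL = 55°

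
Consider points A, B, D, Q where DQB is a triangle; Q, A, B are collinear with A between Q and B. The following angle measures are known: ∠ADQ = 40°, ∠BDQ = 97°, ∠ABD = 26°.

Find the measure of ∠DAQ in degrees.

1. ∠DBQ = 26°  [A on ray BQ]
2. ∠BQD = 57°  [△DQB]
3. ∠AQD = 57°  [A on ray QB]
4. ∠DAQ = 83°  [△DQA]

∠DAQ = 83°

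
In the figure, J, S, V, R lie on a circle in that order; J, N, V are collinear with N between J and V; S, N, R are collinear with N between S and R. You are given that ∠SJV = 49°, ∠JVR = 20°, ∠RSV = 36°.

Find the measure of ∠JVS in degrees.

∠JVS = 75°

1. ∠SRV = 49°  [same arc SV]
2. ∠RNV = 111°  [△VNR]
3. ∠RJV = 36°  [same arc VR]
4. ∠JNR = 69°  [linear pair at N on JV]
5. ∠JRS = 75°  [△JNR]
6. ∠JVS = 75°  [same arc JS]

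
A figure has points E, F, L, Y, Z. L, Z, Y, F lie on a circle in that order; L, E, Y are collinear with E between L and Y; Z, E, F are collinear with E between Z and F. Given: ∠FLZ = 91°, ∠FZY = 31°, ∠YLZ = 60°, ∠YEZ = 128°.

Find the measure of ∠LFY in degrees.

1. ∠LYZ = 21°  [△ZEY]
2. ∠LZY = 99°  [△LZY]
3. ∠LFY = 81°  [cyclic LZYF, opposite ∠Z+∠F]

∠LFY = 81°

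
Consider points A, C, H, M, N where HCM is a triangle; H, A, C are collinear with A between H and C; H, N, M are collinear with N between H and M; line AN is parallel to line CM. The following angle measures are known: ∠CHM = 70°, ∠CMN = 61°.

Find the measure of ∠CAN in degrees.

∠CAN = 131°

1. ∠CMH = 61°  [N on ray MH]
2. ∠HCM = 49°  [△HCM]
3. ∠HAN = 49°  [AN∥CM, corresponding at A]
4. ∠CAN = 131°  [linear pair at A on HC]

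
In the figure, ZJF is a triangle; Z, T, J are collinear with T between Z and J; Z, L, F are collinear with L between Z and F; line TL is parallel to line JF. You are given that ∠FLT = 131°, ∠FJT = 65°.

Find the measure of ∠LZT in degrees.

1. ∠TLZ = 49°  [linear pair at L on ZF]
2. ∠FJZ = 65°  [T on ray JZ]
3. ∠JFZ = 49°  [TL∥JF, corresponding at L]
4. ∠FZJ = 66°  [△ZJF]
5. ∠LZT = 66°  [T on ZJ, L on ZF]

∠LZT = 66°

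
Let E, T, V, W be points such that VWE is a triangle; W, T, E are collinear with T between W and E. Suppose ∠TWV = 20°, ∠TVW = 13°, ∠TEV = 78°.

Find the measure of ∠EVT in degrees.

∠EVT = 69°

1. ∠VTW = 147°  [△VWT]
2. ∠ETV = 33°  [linear pair at T on WE]
3. ∠EVT = 69°  [△VTE]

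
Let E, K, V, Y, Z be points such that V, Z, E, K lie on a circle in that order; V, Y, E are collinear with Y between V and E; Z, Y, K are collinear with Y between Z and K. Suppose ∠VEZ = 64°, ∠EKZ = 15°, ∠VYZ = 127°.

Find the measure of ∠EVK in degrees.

1. ∠VKZ = 64°  [same arc VZ]
2. ∠EYK = 127°  [vertical angles at Y]
3. ∠KYV = 53°  [linear pair at Y on VE]
4. ∠EVK = 63°  [△VYK]

∠EVK = 63°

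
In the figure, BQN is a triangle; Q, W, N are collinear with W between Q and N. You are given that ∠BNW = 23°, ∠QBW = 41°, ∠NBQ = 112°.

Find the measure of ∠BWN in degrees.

1. ∠BNQ = 23°  [W on ray NQ]
2. ∠BQN = 45°  [△BQN]
3. ∠BQW = 45°  [W on ray QN]
4. ∠BWQ = 94°  [△BQW]
5. ∠BWN = 86°  [linear pair at W on QN]

∠BWN = 86°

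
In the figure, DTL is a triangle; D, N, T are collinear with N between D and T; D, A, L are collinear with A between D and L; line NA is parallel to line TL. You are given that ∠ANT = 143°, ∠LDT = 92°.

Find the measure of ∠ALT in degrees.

1. ∠AND = 37°  [linear pair at N on DT]
2. ∠ADN = 92°  [N on DT, A on DL]
3. ∠DAN = 51°  [△DNA]
4. ∠LAN = 129°  [linear pair at A on DL]
5. ∠ALT = 51°  [NA∥TL, co-interior at L–A]

∠ALT = 51°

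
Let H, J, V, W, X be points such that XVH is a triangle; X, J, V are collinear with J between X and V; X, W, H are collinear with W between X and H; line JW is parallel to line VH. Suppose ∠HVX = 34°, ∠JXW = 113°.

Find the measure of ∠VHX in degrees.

1. ∠WJX = 34°  [JW∥VH, corresponding at J]
2. ∠JWX = 33°  [△XJW]
3. ∠VHX = 33°  [JW∥VH, corresponding at W]

∠VHX = 33°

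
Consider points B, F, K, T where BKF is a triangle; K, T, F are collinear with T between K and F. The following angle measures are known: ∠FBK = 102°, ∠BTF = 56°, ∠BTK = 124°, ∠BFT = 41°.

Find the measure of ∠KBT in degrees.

∠KBT = 19°

1. ∠BFK = 41°  [T on ray FK]
2. ∠BKF = 37°  [△BKF]
3. ∠BKT = 37°  [T on ray KF]
4. ∠KBT = 19°  [△BKT]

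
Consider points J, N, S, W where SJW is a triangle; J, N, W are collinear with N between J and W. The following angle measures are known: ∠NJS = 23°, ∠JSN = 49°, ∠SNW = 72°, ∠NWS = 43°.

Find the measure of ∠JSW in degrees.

1. ∠SJW = 23°  [N on ray JW]
2. ∠JWS = 43°  [N on ray WJ]
3. ∠JSW = 114°  [△SJW]

∠JSW = 114°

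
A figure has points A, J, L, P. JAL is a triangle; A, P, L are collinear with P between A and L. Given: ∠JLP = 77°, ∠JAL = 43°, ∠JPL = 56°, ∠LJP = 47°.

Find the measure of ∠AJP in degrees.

∠AJP = 13°

1. ∠JAP = 43°  [P on ray AL]
2. ∠APJ = 124°  [linear pair at P on AL]
3. ∠AJP = 13°  [△JAP]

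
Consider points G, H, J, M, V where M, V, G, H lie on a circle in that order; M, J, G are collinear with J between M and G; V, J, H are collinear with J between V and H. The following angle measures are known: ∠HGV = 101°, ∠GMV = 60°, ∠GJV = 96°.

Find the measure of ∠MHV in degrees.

∠MHV = 65°

1. ∠HMV = 79°  [cyclic MVGH, opposite ∠M+∠G]
2. ∠MJV = 84°  [linear pair at J on MG]
3. ∠HVM = 36°  [△MJV]
4. ∠MHV = 65°  [△MVH]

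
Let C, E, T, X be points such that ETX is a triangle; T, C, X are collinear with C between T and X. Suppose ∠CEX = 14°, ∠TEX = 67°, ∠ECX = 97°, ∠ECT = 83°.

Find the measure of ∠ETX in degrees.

1. ∠CXE = 69°  [△ECX]
2. ∠EXT = 69°  [C on ray XT]
3. ∠ETX = 44°  [△ETX]

∠ETX = 44°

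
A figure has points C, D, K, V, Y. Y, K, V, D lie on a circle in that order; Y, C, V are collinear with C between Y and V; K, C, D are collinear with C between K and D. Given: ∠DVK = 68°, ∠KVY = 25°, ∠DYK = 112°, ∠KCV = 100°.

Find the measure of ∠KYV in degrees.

∠KYV = 57°

1. ∠KDY = 25°  [same arc YK]
2. ∠DKY = 43°  [△YKD]
3. ∠KCY = 80°  [linear pair at C on YV]
4. ∠KYV = 57°  [△YCK]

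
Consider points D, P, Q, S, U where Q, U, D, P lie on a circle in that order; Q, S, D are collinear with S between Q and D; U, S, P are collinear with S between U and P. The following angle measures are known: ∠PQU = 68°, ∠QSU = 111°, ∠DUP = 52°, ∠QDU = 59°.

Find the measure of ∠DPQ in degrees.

1. ∠PDU = 112°  [cyclic QUDP, opposite ∠Q+∠D]
2. ∠DSP = 111°  [vertical angles at S]
3. ∠DQP = 52°  [same arc DP]
4. ∠DPU = 16°  [△UDP]
5. ∠PDQ = 53°  [△DSP]
6. ∠DPQ = 75°  [△QDP]

∠DPQ = 75°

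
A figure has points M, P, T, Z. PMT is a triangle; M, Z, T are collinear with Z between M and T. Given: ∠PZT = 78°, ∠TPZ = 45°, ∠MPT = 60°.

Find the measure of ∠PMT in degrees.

1. ∠PTZ = 57°  [△PZT]
2. ∠MTP = 57°  [Z on ray TM]
3. ∠PMT = 63°  [△PMT]

∠PMT = 63°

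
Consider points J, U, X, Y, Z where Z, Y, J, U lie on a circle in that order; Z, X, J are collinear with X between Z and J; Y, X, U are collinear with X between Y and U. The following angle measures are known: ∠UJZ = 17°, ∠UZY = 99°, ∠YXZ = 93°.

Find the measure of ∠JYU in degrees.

∠JYU = 29°

1. ∠UYZ = 17°  [same arc ZU]
2. ∠YUZ = 64°  [△ZYU]
3. ∠JXY = 87°  [linear pair at X on ZJ]
4. ∠YJZ = 64°  [same arc ZY]
5. ∠JYU = 29°  [△YXJ]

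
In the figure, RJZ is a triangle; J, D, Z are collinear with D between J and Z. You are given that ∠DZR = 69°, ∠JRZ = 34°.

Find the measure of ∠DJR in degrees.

1. ∠JZR = 69°  [D on ray ZJ]
2. ∠RJZ = 77°  [△RJZ]
3. ∠DJR = 77°  [D on ray JZ]

∠DJR = 77°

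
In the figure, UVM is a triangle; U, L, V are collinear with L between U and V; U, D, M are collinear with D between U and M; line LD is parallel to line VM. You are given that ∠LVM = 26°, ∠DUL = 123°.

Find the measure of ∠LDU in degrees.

∠LDU = 31°

1. ∠MVU = 26°  [L on ray VU]
2. ∠MUV = 123°  [L on UV, D on UM]
3. ∠UMV = 31°  [△UVM]
4. ∠LDU = 31°  [LD∥VM, corresponding at D]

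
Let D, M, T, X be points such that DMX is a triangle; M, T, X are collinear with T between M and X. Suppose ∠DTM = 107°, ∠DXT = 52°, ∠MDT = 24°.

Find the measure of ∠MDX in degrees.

1. ∠DMT = 49°  [△DMT]
2. ∠DXM = 52°  [T on ray XM]
3. ∠DMX = 49°  [T on ray MX]
4. ∠MDX = 79°  [△DMX]

∠MDX = 79°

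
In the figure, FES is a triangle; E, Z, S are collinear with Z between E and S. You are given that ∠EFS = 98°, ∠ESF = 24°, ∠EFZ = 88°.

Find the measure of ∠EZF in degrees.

1. ∠FES = 58°  [△FES]
2. ∠FEZ = 58°  [Z on ray ES]
3. ∠EZF = 34°  [△FEZ]

∠EZF = 34°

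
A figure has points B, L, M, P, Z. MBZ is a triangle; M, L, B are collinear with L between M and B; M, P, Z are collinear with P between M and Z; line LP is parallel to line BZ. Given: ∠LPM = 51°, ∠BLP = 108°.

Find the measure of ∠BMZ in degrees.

1. ∠MLP = 72°  [linear pair at L on MB]
2. ∠LMP = 57°  [△MLP]
3. ∠BMZ = 57°  [L on MB, P on MZ]

∠BMZ = 57°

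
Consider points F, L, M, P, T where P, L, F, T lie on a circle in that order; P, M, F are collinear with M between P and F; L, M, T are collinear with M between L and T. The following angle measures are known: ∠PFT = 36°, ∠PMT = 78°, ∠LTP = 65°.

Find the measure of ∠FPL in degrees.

1. ∠PLT = 36°  [same arc PT]
2. ∠FML = 78°  [vertical angles at M]
3. ∠LMP = 102°  [linear pair at M on PF]
4. ∠FPL = 42°  [△PML]

∠FPL = 42°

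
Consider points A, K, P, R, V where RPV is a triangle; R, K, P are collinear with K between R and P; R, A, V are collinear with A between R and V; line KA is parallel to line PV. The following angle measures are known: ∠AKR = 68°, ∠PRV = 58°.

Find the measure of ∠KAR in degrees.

∠KAR = 54°

1. ∠RPV = 68°  [KA∥PV, corresponding at K]
2. ∠PVR = 54°  [△RPV]
3. ∠KAR = 54°  [KA∥PV, corresponding at A]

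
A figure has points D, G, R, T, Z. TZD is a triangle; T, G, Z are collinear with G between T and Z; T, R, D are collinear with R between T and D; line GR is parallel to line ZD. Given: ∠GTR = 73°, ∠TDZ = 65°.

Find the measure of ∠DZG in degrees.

1. ∠DTZ = 73°  [G on TZ, R on TD]
2. ∠DZT = 42°  [△TZD]
3. ∠DZG = 42°  [G on ray ZT]

∠DZG = 42°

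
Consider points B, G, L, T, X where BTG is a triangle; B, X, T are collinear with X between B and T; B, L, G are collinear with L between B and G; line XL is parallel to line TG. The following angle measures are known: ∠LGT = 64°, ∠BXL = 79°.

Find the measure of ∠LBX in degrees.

1. ∠BGT = 64°  [L on ray GB]
2. ∠BTG = 79°  [XL∥TG, corresponding at X]
3. ∠GBT = 37°  [△BTG]
4. ∠LBX = 37°  [X on BT, L on BG]

∠LBX = 37°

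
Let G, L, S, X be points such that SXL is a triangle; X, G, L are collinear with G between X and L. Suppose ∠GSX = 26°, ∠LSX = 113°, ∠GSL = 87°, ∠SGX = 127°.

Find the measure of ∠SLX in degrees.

1. ∠GXS = 27°  [△SXG]
2. ∠LXS = 27°  [G on ray XL]
3. ∠SLX = 40°  [△SXL]

∠SLX = 40°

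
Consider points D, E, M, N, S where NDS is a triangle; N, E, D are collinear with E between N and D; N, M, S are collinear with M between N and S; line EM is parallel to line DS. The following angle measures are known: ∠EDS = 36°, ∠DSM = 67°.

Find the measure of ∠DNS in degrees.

1. ∠NDS = 36°  [E on ray DN]
2. ∠DSN = 67°  [M on ray SN]
3. ∠DNS = 77°  [△NDS]

∠DNS = 77°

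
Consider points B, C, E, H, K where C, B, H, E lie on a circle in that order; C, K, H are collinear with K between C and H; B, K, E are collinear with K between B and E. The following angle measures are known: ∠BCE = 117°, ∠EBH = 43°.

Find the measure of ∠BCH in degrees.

∠BCH = 74°

1. ∠BHE = 63°  [cyclic CBHE, opposite ∠C+∠H]
2. ∠BEH = 74°  [△BHE]
3. ∠BCH = 74°  [same arc BH]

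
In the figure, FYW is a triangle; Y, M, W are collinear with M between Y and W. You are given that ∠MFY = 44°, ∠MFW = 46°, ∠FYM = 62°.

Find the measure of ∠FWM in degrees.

∠FWM = 28°

1. ∠FMY = 74°  [△FYM]
2. ∠FMW = 106°  [linear pair at M on YW]
3. ∠FWM = 28°  [△FMW]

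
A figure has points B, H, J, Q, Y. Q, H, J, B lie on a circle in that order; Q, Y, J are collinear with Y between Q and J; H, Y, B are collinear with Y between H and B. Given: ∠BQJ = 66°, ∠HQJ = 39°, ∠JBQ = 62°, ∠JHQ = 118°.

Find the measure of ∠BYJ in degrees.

∠BYJ = 89°

1. ∠BJQ = 52°  [△QJB]
2. ∠HBJ = 39°  [same arc HJ]
3. ∠BYJ = 89°  [△JYB]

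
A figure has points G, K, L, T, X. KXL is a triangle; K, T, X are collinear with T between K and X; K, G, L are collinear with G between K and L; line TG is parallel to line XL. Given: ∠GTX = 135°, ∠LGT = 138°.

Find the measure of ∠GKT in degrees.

1. ∠GTK = 45°  [linear pair at T on KX]
2. ∠KGT = 42°  [linear pair at G on KL]
3. ∠GKT = 93°  [△KTG]

∠GKT = 93°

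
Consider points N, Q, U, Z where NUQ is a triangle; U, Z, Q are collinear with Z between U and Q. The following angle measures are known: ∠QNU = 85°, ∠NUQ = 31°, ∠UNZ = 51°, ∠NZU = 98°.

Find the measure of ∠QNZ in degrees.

1. ∠NQU = 64°  [△NUQ]
2. ∠NZQ = 82°  [linear pair at Z on UQ]
3. ∠NQZ = 64°  [Z on ray QU]
4. ∠QNZ = 34°  [△NZQ]

∠QNZ = 34°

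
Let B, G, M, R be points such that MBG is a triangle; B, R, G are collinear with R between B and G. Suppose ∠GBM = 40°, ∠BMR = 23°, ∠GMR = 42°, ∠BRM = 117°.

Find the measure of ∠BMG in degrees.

∠BMG = 65°

1. ∠GRM = 63°  [linear pair at R on BG]
2. ∠MGR = 75°  [△MRG]
3. ∠BGM = 75°  [R on ray GB]
4. ∠BMG = 65°  [△MBG]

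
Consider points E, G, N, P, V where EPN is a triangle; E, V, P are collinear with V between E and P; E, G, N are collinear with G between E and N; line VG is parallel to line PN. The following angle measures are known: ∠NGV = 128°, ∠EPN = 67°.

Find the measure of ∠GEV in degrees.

∠GEV = 61°

1. ∠EGV = 52°  [linear pair at G on EN]
2. ∠EVG = 67°  [VG∥PN, corresponding at V]
3. ∠GEV = 61°  [△EVG]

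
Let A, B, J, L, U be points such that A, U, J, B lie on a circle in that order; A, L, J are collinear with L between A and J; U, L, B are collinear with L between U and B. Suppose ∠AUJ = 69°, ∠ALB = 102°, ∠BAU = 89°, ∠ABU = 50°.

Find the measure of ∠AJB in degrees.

1. ∠ABJ = 111°  [cyclic AUJB, opposite ∠U+∠B]
2. ∠BAJ = 28°  [△ALB]
3. ∠AJB = 41°  [△AJB]

∠AJB = 41°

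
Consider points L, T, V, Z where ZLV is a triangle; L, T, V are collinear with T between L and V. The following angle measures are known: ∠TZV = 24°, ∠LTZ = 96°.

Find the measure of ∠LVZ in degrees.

1. ∠VTZ = 84°  [linear pair at T on LV]
2. ∠TVZ = 72°  [△ZTV]
3. ∠LVZ = 72°  [T on ray VL]

∠LVZ = 72°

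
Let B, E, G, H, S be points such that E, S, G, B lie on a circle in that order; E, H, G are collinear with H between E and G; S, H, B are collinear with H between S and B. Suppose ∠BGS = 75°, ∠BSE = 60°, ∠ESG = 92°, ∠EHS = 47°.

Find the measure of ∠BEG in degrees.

1. ∠BGE = 60°  [same arc EB]
2. ∠EBG = 88°  [cyclic ESGB, opposite ∠S+∠B]
3. ∠BEG = 32°  [△EGB]

∠BEG = 32°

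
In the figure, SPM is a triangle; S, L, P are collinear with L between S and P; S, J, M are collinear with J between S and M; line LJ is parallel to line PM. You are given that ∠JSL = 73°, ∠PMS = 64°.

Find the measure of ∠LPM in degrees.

1. ∠MSP = 73°  [L on SP, J on SM]
2. ∠MPS = 43°  [△SPM]
3. ∠LPM = 43°  [L on ray PS]

∠LPM = 43°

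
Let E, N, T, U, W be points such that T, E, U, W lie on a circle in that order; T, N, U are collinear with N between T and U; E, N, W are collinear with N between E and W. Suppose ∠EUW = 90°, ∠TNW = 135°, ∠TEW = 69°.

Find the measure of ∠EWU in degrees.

∠EWU = 66°

1. ∠UNW = 45°  [linear pair at N on TU]
2. ∠TUW = 69°  [same arc TW]
3. ∠EWU = 66°  [△UNW]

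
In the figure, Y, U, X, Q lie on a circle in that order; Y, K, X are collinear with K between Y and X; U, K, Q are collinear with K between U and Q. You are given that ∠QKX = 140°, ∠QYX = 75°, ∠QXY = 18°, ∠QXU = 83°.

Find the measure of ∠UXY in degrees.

1. ∠UKY = 140°  [vertical angles at K]
2. ∠QUX = 75°  [same arc XQ]
3. ∠UKX = 40°  [linear pair at K on YX]
4. ∠UXY = 65°  [△UKX]

∠UXY = 65°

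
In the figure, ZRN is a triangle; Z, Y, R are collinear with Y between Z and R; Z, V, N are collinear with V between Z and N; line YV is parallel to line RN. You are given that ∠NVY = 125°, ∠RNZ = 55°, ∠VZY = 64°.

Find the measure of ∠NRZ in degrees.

∠NRZ = 61°

1. ∠YVZ = 55°  [linear pair at V on ZN]
2. ∠VYZ = 61°  [△ZYV]
3. ∠NRZ = 61°  [YV∥RN, corresponding at Y]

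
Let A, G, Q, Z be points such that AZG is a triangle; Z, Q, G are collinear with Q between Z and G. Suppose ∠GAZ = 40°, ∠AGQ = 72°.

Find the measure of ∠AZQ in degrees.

∠AZQ = 68°

1. ∠AGZ = 72°  [Q on ray GZ]
2. ∠AZG = 68°  [△AZG]
3. ∠AZQ = 68°  [Q on ray ZG]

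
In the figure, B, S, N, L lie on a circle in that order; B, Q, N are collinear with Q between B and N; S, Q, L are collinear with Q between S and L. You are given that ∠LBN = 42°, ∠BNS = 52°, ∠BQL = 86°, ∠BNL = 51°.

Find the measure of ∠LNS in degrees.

1. ∠LSN = 42°  [same arc NL]
2. ∠LQN = 94°  [linear pair at Q on BN]
3. ∠NLS = 35°  [△NQL]
4. ∠LNS = 103°  [△SNL]

∠LNS = 103°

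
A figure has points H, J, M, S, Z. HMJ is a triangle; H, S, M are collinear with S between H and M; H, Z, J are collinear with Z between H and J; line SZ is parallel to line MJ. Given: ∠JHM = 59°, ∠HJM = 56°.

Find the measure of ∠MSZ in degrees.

∠MSZ = 115°

1. ∠HMJ = 65°  [△HMJ]
2. ∠HSZ = 65°  [SZ∥MJ, corresponding at S]
3. ∠MSZ = 115°  [linear pair at S on HM]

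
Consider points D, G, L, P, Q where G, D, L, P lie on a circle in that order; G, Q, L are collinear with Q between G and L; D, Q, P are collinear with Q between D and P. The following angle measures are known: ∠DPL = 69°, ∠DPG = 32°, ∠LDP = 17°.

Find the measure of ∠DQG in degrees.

∠DQG = 49°

1. ∠DLG = 32°  [same arc GD]
2. ∠DQL = 131°  [△DQL]
3. ∠DQG = 49°  [linear pair at Q on GL]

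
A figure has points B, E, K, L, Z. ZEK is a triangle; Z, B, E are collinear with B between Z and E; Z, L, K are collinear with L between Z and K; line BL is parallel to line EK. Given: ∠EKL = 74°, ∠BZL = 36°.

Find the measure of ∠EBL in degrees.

1. ∠EKZ = 74°  [L on ray KZ]
2. ∠EZK = 36°  [B on ZE, L on ZK]
3. ∠KEZ = 70°  [△ZEK]
4. ∠LBZ = 70°  [BL∥EK, corresponding at B]
5. ∠EBL = 110°  [linear pair at B on ZE]

∠EBL = 110°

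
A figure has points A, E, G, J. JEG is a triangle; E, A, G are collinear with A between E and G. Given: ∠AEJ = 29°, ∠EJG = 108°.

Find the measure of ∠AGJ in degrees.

∠AGJ = 43°

1. ∠GEJ = 29°  [A on ray EG]
2. ∠EGJ = 43°  [△JEG]
3. ∠AGJ = 43°  [A on ray GE]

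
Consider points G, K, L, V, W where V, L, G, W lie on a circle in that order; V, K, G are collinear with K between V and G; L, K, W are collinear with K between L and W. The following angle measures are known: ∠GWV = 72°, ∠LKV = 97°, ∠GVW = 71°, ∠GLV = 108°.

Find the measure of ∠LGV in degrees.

1. ∠GKL = 83°  [linear pair at K on VG]
2. ∠GLW = 71°  [same arc GW]
3. ∠LGV = 26°  [△LKG]

∠LGV = 26°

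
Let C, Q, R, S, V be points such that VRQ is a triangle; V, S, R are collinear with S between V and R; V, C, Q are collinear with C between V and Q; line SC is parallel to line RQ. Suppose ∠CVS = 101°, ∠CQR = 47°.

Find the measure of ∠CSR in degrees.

∠CSR = 148°

1. ∠QVR = 101°  [S on VR, C on VQ]
2. ∠RQV = 47°  [C on ray QV]
3. ∠QRV = 32°  [△VRQ]
4. ∠CSV = 32°  [SC∥RQ, corresponding at S]
5. ∠CSR = 148°  [linear pair at S on VR]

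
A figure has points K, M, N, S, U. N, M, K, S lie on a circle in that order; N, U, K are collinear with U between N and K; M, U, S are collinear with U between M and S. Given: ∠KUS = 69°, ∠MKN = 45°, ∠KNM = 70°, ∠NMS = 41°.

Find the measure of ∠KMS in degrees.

∠KMS = 24°

1. ∠MUN = 69°  [vertical angles at U]
2. ∠KUM = 111°  [linear pair at U on NK]
3. ∠KMS = 24°  [△MUK]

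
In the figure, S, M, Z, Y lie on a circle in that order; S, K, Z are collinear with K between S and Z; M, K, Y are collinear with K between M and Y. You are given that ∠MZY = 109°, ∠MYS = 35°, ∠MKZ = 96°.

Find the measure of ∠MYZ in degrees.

∠MYZ = 22°

1. ∠MZS = 35°  [same arc SM]
2. ∠YMZ = 49°  [△MKZ]
3. ∠MYZ = 22°  [△MZY]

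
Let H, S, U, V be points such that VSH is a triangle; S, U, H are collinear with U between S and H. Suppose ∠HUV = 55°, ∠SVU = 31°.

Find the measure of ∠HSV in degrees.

1. ∠SUV = 125°  [linear pair at U on SH]
2. ∠USV = 24°  [△VSU]
3. ∠HSV = 24°  [U on ray SH]

∠HSV = 24°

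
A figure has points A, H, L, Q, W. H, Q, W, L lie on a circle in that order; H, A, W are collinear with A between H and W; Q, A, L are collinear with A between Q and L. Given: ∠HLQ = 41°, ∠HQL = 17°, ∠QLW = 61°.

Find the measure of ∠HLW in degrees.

1. ∠HWQ = 41°  [same arc HQ]
2. ∠QHW = 61°  [same arc QW]
3. ∠HQW = 78°  [△HQW]
4. ∠HLW = 102°  [cyclic HQWL, opposite ∠Q+∠L]

∠HLW = 102°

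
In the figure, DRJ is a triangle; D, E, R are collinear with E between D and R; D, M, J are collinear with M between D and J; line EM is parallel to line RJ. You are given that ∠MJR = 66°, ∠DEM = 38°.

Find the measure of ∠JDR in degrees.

1. ∠DJR = 66°  [M on ray JD]
2. ∠DRJ = 38°  [EM∥RJ, corresponding at E]
3. ∠JDR = 76°  [△DRJ]

∠JDR = 76°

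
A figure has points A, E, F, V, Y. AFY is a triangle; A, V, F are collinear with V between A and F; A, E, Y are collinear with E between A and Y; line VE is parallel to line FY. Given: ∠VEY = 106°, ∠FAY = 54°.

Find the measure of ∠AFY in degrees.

∠AFY = 52°

1. ∠AEV = 74°  [linear pair at E on AY]
2. ∠EAV = 54°  [V on AF, E on AY]
3. ∠AVE = 52°  [△AVE]
4. ∠AFY = 52°  [VE∥FY, corresponding at V]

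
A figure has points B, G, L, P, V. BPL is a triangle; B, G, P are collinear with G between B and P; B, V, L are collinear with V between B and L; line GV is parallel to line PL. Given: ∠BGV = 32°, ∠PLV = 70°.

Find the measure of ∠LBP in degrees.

∠LBP = 78°

1. ∠BPL = 32°  [GV∥PL, corresponding at G]
2. ∠BLP = 70°  [V on ray LB]
3. ∠LBP = 78°  [△BPL]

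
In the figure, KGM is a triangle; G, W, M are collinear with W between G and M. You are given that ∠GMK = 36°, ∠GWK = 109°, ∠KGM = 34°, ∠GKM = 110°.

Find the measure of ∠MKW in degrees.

1. ∠KMW = 36°  [W on ray MG]
2. ∠KWM = 71°  [linear pair at W on GM]
3. ∠MKW = 73°  [△KWM]

∠MKW = 73°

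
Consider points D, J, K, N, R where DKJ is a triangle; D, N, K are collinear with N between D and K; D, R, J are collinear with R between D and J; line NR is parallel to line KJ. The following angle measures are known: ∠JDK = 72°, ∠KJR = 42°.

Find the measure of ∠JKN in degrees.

∠JKN = 66°

1. ∠DJK = 42°  [R on ray JD]
2. ∠DKJ = 66°  [△DKJ]
3. ∠JKN = 66°  [N on ray KD]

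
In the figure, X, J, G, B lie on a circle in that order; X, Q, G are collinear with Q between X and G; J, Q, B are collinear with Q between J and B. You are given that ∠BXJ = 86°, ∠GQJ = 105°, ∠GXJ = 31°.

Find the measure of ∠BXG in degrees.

∠BXG = 55°

1. ∠BGJ = 94°  [cyclic XJGB, opposite ∠X+∠G]
2. ∠GBJ = 31°  [same arc JG]
3. ∠BJG = 55°  [△JGB]
4. ∠BXG = 55°  [same arc GB]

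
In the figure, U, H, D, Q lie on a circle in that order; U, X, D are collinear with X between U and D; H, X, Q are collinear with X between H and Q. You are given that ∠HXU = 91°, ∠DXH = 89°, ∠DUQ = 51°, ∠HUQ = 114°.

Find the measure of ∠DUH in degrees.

1. ∠QXU = 89°  [vertical angles at X]
2. ∠HQU = 40°  [△UXQ]
3. ∠QHU = 26°  [△UHQ]
4. ∠DUH = 63°  [△UXH]

∠DUH = 63°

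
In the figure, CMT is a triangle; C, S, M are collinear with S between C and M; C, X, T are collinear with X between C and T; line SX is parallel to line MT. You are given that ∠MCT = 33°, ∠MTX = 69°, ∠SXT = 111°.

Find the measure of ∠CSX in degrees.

∠CSX = 78°

1. ∠SCX = 33°  [S on CM, X on CT]
2. ∠CXS = 69°  [linear pair at X on CT]
3. ∠CSX = 78°  [△CSX]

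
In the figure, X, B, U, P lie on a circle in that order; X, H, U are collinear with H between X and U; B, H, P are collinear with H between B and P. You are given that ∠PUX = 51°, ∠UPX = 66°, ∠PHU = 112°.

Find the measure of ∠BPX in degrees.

1. ∠PXU = 63°  [△XUP]
2. ∠PHX = 68°  [linear pair at H on XU]
3. ∠BPX = 49°  [△XHP]

∠BPX = 49°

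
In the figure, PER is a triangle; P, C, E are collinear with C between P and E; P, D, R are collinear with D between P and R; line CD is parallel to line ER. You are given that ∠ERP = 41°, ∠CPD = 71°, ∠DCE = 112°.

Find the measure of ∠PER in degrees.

∠PER = 68°

1. ∠CDP = 41°  [CD∥ER, corresponding at D]
2. ∠DCP = 68°  [△PCD]
3. ∠PER = 68°  [CD∥ER, corresponding at C]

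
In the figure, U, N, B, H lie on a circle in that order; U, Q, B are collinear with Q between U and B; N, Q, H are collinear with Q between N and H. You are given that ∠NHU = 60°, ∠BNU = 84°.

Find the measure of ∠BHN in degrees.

∠BHN = 36°

1. ∠NBU = 60°  [same arc UN]
2. ∠BUN = 36°  [△UNB]
3. ∠BHN = 36°  [same arc NB]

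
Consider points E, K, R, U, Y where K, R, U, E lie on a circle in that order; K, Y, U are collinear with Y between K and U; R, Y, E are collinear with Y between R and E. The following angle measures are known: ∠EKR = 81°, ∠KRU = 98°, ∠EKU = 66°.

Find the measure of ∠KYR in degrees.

∠KYR = 133°

1. ∠EUR = 99°  [cyclic KRUE, opposite ∠K+∠U]
2. ∠KEU = 82°  [cyclic KRUE, opposite ∠R+∠E]
3. ∠ERU = 66°  [same arc UE]
4. ∠EUK = 32°  [△KUE]
5. ∠REU = 15°  [△RUE]
6. ∠ERK = 32°  [same arc KE]
7. ∠RKU = 15°  [same arc RU]
8. ∠KYR = 133°  [△KYR]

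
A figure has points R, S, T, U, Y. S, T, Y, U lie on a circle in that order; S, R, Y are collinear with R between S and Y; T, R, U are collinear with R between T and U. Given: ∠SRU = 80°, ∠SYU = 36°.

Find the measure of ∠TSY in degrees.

∠TSY = 44°

1. ∠TRY = 80°  [vertical angles at R]
2. ∠STU = 36°  [same arc SU]
3. ∠SRT = 100°  [linear pair at R on SY]
4. ∠TSY = 44°  [△SRT]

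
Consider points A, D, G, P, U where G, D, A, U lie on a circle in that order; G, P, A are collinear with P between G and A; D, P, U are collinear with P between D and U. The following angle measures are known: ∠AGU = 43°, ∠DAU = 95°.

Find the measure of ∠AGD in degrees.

∠AGD = 42°

1. ∠ADU = 43°  [same arc AU]
2. ∠AUD = 42°  [△DAU]
3. ∠AGD = 42°  [same arc DA]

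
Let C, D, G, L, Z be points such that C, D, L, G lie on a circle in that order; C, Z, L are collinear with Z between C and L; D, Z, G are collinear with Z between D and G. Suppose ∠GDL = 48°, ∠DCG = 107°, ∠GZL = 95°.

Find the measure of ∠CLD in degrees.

∠CLD = 47°

1. ∠GCL = 48°  [same arc LG]
2. ∠CZG = 85°  [linear pair at Z on CL]
3. ∠CGD = 47°  [△CZG]
4. ∠CLD = 47°  [same arc CD]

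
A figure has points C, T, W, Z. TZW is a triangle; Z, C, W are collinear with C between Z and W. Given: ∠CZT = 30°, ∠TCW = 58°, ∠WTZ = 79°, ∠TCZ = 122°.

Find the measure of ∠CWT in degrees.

∠CWT = 71°

1. ∠TZW = 30°  [C on ray ZW]
2. ∠TWZ = 71°  [△TZW]
3. ∠CWT = 71°  [C on ray WZ]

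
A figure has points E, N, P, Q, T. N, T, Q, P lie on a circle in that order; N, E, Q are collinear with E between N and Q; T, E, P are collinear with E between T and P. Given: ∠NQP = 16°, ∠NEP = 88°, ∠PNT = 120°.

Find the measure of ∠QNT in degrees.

1. ∠NTP = 16°  [same arc NP]
2. ∠QET = 88°  [vertical angles at E]
3. ∠NET = 92°  [linear pair at E on NQ]
4. ∠QNT = 72°  [△NET]

∠QNT = 72°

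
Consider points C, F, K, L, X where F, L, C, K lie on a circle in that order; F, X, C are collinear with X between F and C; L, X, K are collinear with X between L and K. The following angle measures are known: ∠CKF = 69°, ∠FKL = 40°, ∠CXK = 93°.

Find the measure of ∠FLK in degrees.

∠FLK = 58°

1. ∠CLF = 111°  [cyclic FLCK, opposite ∠L+∠K]
2. ∠FCL = 40°  [same arc FL]
3. ∠FXL = 93°  [vertical angles at X]
4. ∠CFL = 29°  [△FLC]
5. ∠FLK = 58°  [△FXL]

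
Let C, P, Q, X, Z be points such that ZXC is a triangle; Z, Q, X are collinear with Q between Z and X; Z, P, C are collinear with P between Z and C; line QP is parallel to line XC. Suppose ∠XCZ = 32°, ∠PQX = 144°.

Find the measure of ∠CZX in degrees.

1. ∠QPZ = 32°  [QP∥XC, corresponding at P]
2. ∠PQZ = 36°  [linear pair at Q on ZX]
3. ∠PZQ = 112°  [△ZQP]
4. ∠CZX = 112°  [Q on ZX, P on ZC]

∠CZX = 112°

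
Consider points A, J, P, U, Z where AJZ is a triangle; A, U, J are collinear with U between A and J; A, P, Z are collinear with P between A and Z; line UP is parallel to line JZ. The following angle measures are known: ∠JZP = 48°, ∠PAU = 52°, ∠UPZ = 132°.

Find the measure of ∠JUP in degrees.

1. ∠APU = 48°  [linear pair at P on AZ]
2. ∠AUP = 80°  [△AUP]
3. ∠JUP = 100°  [linear pair at U on AJ]

∠JUP = 100°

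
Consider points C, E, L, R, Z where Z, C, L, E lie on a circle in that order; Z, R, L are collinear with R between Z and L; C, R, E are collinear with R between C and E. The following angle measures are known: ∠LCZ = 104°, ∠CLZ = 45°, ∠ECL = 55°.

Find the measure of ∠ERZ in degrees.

∠ERZ = 80°

1. ∠CEZ = 45°  [same arc ZC]
2. ∠EZL = 55°  [same arc LE]
3. ∠ERZ = 80°  [△ZRE]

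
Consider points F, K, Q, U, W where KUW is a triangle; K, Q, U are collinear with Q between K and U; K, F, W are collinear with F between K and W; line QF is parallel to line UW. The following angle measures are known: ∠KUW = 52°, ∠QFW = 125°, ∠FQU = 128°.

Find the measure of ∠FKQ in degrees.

∠FKQ = 73°

1. ∠FQK = 52°  [QF∥UW, corresponding at Q]
2. ∠KFQ = 55°  [linear pair at F on KW]
3. ∠FKQ = 73°  [△KQF]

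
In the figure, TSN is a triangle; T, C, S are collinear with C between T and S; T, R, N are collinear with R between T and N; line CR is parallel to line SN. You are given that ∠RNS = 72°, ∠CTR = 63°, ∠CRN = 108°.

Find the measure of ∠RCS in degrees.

∠RCS = 135°

1. ∠CRT = 72°  [linear pair at R on TN]
2. ∠RCT = 45°  [△TCR]
3. ∠RCS = 135°  [linear pair at C on TS]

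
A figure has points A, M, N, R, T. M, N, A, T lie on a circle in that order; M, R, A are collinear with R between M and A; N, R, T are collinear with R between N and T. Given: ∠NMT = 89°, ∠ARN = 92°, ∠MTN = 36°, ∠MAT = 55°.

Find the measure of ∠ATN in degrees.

∠ATN = 37°

1. ∠MNT = 55°  [△MNT]
2. ∠MRN = 88°  [linear pair at R on MA]
3. ∠AMN = 37°  [△MRN]
4. ∠ATN = 37°  [same arc NA]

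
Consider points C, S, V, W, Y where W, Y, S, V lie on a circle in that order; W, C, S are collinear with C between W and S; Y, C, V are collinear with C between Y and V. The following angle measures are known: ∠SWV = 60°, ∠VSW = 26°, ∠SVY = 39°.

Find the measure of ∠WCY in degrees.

1. ∠VYW = 26°  [same arc WV]
2. ∠SWY = 39°  [same arc YS]
3. ∠WCY = 115°  [△WCY]

∠WCY = 115°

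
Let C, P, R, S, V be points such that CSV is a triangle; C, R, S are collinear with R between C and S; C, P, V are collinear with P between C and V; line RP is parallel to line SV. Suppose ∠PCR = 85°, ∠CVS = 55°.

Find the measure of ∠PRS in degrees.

1. ∠SCV = 85°  [R on CS, P on CV]
2. ∠CSV = 40°  [△CSV]
3. ∠CRP = 40°  [RP∥SV, corresponding at R]
4. ∠PRS = 140°  [linear pair at R on CS]

∠PRS = 140°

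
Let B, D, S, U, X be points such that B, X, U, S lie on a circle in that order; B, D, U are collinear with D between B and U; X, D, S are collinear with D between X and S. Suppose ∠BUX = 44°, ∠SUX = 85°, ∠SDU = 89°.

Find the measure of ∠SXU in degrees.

∠SXU = 45°

1. ∠BSX = 44°  [same arc BX]
2. ∠BDS = 91°  [linear pair at D on BU]
3. ∠SBU = 45°  [△BDS]
4. ∠SXU = 45°  [same arc US]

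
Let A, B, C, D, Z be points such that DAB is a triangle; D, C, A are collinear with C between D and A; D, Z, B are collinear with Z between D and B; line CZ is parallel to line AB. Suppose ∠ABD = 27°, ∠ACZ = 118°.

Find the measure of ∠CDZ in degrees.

1. ∠CZD = 27°  [CZ∥AB, corresponding at Z]
2. ∠DCZ = 62°  [linear pair at C on DA]
3. ∠CDZ = 91°  [△DCZ]

∠CDZ = 91°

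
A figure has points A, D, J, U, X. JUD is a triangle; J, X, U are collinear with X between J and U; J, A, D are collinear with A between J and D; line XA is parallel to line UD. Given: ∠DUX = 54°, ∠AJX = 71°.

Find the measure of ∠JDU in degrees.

∠JDU = 55°

1. ∠DUJ = 54°  [X on ray UJ]
2. ∠DJU = 71°  [X on JU, A on JD]
3. ∠JDU = 55°  [△JUD]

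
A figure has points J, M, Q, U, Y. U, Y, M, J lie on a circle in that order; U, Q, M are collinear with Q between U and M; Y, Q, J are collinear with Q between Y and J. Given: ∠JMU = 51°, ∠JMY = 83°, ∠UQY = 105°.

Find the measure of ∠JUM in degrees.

1. ∠JYU = 51°  [same arc UJ]
2. ∠JUY = 97°  [cyclic UYMJ, opposite ∠U+∠M]
3. ∠JQM = 105°  [vertical angles at Q]
4. ∠UJY = 32°  [△UYJ]
5. ∠JQU = 75°  [linear pair at Q on UM]
6. ∠JUM = 73°  [△UQJ]

∠JUM = 73°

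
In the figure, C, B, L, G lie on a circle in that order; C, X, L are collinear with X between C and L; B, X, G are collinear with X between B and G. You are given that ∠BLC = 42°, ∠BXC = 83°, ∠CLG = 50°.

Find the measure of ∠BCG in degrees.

∠BCG = 88°

1. ∠BGC = 42°  [same arc CB]
2. ∠CBG = 50°  [same arc CG]
3. ∠BCG = 88°  [△CBG]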